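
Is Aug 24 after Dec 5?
No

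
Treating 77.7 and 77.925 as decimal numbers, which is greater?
77.925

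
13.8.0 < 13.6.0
False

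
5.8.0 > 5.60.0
False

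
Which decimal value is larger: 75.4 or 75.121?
75.4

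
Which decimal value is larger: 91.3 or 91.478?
91.478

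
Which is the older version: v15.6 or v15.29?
v15.6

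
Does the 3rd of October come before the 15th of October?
Yes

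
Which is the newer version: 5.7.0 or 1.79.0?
5.7.0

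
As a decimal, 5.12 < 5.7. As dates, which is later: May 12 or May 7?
May 12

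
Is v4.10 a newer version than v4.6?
Yes. Version numbers are compared segment by segment as integers, not as decimals: minor version 10 > 6, so v4.10 > v4.6 (even though the decimal 4.10 < 4.6).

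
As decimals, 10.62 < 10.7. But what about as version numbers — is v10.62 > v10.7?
True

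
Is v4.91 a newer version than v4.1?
Yes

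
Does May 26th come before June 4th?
Yes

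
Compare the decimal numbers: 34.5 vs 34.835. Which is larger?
34.835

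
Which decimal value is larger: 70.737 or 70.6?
70.737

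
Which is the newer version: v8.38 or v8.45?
v8.45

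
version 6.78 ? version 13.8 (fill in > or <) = <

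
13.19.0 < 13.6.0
False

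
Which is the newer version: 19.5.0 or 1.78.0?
19.5.0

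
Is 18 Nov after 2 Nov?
Yes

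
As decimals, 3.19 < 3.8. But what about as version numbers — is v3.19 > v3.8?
True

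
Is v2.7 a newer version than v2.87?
No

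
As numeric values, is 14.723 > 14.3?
True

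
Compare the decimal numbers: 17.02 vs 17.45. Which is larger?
17.45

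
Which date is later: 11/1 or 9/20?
11/1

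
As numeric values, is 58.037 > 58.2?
False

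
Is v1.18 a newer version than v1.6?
Yes. Version numbers are compared segment by segment as integers, not as decimals: minor version 18 > 6, so v1.18 > v1.6 (even though the decimal 1.18 < 1.6).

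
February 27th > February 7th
True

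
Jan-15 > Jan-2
True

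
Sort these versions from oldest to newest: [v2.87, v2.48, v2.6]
[v2.6, v2.48, v2.87]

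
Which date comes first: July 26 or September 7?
July 26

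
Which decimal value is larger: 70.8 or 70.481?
70.8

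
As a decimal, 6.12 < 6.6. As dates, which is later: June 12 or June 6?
June 12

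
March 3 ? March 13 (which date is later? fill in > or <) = <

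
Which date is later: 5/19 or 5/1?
5/19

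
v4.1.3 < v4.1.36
True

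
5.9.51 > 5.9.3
True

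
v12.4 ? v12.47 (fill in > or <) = <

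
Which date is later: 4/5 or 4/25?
4/25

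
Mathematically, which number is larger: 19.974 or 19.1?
19.974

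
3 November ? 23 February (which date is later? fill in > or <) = >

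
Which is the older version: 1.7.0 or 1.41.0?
1.7.0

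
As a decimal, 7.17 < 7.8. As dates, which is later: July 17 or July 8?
July 17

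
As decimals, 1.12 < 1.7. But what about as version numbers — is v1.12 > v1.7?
True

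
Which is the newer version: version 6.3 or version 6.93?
version 6.93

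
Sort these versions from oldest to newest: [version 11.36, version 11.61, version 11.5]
[version 11.5, version 11.36, version 11.61]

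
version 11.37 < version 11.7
False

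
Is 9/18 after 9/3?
Yes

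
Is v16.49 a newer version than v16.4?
Yes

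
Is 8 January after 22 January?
No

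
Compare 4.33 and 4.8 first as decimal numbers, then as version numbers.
As decimals: 4.33 < 4.8. As versions: v4.33 > v4.8 (minor version 33 > 8).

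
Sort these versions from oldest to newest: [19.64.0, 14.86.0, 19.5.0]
[14.86.0, 19.5.0, 19.64.0]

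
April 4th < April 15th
True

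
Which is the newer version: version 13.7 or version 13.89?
version 13.89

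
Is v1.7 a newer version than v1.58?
No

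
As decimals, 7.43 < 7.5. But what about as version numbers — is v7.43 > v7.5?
True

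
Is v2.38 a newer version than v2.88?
No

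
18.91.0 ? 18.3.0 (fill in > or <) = >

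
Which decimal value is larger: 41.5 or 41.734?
41.734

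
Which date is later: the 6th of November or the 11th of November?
the 11th of November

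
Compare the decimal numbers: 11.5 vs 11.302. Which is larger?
11.5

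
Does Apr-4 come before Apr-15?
Yes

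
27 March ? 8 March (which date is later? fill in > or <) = >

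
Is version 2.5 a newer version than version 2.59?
No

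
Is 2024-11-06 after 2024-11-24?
No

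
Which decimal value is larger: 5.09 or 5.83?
5.83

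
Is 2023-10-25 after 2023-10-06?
Yes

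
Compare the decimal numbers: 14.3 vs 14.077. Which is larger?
14.3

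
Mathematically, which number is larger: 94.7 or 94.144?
94.7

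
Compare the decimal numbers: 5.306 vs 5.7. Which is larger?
5.7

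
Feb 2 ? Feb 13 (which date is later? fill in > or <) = <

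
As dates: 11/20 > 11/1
True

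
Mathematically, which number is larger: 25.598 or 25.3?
25.598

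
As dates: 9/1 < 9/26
True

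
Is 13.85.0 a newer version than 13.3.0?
Yes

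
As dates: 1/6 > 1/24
False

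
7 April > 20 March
True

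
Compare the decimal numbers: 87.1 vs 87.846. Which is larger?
87.846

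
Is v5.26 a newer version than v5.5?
Yes. Version numbers are compared segment by segment as integers, not as decimals: minor version 26 > 5, so v5.26 > v5.5 (even though the decimal 5.26 < 5.5).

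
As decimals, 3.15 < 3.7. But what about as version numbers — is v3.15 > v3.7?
True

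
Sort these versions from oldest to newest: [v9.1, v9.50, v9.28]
[v9.1, v9.28, v9.50]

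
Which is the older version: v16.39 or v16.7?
v16.7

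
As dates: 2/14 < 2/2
False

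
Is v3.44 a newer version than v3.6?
Yes. Version numbers are compared segment by segment as integers, not as decimals: minor version 44 > 6, so v3.44 > v3.6 (even though the decimal 3.44 < 3.6).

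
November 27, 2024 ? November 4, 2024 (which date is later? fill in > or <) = >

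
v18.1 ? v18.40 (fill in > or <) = <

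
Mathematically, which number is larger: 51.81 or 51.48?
51.81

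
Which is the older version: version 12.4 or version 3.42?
version 3.42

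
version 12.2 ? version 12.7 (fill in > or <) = <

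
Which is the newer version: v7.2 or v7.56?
v7.56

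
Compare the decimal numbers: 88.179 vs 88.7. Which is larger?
88.7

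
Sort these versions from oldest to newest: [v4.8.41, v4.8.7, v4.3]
[v4.3, v4.8.7, v4.8.41]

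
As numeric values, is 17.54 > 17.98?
False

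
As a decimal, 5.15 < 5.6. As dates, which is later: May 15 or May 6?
May 15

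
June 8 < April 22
False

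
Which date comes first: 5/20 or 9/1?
5/20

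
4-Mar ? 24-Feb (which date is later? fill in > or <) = >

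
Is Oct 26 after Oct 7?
Yes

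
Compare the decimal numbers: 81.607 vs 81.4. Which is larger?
81.607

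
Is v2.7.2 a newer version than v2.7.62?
No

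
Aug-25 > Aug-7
True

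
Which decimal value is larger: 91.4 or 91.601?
91.601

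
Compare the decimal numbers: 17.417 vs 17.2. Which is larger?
17.417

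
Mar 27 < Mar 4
False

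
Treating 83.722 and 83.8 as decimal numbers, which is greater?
83.8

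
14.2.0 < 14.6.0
True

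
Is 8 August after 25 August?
No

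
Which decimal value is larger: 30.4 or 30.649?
30.649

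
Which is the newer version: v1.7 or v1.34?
v1.34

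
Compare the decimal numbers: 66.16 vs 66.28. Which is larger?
66.28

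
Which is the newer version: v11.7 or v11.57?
v11.57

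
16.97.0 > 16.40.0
True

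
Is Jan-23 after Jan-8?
Yes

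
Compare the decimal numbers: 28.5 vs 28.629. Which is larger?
28.629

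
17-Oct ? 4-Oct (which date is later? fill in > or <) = >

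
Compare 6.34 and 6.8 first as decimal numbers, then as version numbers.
As decimals: 6.34 < 6.8. As versions: v6.34 > v6.8 (minor version 34 > 8).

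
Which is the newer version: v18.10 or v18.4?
v18.10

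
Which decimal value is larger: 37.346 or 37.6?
37.6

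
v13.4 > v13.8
False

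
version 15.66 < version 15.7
False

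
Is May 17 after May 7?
Yes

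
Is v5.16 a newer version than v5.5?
Yes. Version numbers are compared segment by segment as integers, not as decimals: minor version 16 > 5, so v5.16 > v5.5 (even though the decimal 5.16 < 5.5).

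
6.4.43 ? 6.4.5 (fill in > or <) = >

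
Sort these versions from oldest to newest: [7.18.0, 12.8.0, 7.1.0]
[7.1.0, 7.18.0, 12.8.0]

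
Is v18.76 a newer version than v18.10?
Yes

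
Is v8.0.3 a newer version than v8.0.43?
No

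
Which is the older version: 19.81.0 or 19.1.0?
19.1.0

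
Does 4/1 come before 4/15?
Yes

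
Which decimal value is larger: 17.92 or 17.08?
17.92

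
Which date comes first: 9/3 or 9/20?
9/3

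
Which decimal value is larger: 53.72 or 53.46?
53.72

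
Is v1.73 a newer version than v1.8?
Yes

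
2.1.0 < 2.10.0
True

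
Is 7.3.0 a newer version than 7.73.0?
No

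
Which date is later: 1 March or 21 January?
1 March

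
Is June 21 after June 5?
Yes. Day 21 comes after day 5 in June — this is a date comparison, not a decimal one (the decimal 6.21 would be smaller than 6.5).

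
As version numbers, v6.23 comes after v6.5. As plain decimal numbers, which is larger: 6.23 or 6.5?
6.5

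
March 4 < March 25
True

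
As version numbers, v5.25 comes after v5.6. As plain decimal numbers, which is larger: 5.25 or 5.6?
5.6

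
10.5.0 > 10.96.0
False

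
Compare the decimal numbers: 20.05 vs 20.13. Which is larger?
20.13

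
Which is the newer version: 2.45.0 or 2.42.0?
2.45.0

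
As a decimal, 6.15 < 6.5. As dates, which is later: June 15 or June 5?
June 15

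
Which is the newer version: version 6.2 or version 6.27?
version 6.27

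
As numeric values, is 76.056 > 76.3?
False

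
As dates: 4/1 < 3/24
False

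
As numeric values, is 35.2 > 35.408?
False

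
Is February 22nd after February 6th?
Yes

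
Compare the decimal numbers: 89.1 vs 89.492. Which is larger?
89.492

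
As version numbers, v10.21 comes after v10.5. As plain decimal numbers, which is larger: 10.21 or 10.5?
10.5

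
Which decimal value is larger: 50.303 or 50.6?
50.6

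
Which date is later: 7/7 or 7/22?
7/22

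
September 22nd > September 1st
True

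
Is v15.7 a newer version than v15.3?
Yes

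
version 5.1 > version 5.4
False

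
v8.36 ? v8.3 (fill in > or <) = >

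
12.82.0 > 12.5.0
True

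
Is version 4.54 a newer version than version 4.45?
Yes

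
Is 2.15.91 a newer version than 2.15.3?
Yes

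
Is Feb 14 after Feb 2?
Yes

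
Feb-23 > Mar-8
False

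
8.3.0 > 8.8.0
False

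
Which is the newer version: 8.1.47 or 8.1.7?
8.1.47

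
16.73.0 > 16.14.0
True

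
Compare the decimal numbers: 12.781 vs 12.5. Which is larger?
12.781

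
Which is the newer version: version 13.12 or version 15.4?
version 15.4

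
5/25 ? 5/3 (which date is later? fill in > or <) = >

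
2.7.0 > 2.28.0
False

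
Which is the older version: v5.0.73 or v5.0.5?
v5.0.5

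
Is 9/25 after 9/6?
Yes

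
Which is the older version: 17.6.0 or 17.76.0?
17.6.0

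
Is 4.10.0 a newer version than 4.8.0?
Yes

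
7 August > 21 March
True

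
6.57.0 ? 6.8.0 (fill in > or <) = >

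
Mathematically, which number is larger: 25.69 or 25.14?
25.69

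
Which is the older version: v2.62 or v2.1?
v2.1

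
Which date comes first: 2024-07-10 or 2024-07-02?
2024-07-02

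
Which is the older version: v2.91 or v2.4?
v2.4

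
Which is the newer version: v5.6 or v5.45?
v5.45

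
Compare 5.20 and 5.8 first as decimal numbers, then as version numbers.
As decimals: 5.20 < 5.8. As versions: v5.20 > v5.8 (minor version 20 > 8).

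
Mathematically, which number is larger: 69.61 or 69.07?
69.61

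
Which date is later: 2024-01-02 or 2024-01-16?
2024-01-16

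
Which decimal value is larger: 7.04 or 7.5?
7.5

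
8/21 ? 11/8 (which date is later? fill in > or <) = <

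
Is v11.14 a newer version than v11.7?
Yes. Version numbers are compared segment by segment as integers, not as decimals: minor version 14 > 7, so v11.14 > v11.7 (even though the decimal 11.14 < 11.7).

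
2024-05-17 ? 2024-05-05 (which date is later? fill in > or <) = >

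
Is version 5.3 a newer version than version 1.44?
Yes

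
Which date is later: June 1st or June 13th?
June 13th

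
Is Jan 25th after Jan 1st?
Yes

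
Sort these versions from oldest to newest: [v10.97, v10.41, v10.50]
[v10.41, v10.50, v10.97]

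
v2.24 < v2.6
False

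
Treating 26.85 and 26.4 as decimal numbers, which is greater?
26.85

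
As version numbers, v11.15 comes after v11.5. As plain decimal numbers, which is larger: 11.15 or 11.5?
11.5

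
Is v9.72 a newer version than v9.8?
Yes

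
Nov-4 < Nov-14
True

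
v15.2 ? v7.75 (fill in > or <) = >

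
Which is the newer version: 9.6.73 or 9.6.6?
9.6.73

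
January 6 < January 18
True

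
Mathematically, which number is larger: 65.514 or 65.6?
65.6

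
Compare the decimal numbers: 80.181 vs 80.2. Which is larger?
80.2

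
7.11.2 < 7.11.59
True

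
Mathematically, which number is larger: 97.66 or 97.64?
97.66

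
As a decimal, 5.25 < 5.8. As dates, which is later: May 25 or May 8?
May 25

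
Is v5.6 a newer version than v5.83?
No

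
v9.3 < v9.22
True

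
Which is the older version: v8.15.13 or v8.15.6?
v8.15.6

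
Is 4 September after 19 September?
No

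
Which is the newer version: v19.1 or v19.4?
v19.4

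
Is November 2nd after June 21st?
Yes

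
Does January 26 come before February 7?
Yes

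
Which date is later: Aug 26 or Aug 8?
Aug 26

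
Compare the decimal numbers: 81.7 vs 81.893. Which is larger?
81.893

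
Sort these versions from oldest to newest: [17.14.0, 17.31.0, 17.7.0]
[17.7.0, 17.14.0, 17.31.0]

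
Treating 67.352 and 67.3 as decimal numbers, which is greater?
67.352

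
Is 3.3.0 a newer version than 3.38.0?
No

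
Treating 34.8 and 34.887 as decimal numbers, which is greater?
34.887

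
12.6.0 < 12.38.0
True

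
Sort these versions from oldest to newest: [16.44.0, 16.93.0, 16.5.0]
[16.5.0, 16.44.0, 16.93.0]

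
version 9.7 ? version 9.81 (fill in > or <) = <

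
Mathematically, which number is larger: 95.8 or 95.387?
95.8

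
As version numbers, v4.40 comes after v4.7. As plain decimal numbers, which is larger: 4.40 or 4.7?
4.7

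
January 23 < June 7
True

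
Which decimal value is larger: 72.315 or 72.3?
72.315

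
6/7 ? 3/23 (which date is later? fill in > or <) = >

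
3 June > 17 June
False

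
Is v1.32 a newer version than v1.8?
Yes. Version numbers are compared segment by segment as integers, not as decimals: minor version 32 > 8, so v1.32 > v1.8 (even though the decimal 1.32 < 1.8).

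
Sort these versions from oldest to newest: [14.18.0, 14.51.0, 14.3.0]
[14.3.0, 14.18.0, 14.51.0]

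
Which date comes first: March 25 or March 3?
March 3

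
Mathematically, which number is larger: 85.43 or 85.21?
85.43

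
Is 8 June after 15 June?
No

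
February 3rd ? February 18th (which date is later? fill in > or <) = <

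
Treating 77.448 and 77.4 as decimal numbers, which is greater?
77.448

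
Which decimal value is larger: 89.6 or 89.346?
89.6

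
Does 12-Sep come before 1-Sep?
No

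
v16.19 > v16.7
True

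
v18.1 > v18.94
False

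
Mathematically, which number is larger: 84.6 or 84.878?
84.878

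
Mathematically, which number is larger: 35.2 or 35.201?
35.201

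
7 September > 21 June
True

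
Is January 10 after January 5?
Yes. Day 10 comes after day 5 in January — this is a date comparison, not a decimal one (the decimal 1.10 would be smaller than 1.5).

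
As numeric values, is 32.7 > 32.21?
True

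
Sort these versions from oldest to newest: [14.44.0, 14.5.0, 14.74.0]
[14.5.0, 14.44.0, 14.74.0]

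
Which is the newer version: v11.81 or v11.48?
v11.81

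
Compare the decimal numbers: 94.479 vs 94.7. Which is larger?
94.7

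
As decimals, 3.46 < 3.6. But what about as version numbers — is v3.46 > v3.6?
True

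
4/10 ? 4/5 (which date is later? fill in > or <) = >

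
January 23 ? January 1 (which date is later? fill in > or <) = >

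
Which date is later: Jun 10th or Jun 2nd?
Jun 10th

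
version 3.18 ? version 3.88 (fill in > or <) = <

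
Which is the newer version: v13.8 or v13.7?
v13.8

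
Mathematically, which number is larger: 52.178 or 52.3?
52.3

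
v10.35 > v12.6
False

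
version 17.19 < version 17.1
False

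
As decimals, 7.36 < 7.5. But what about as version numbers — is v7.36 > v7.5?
True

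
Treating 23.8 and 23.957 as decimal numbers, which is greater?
23.957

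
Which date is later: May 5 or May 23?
May 23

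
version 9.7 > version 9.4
True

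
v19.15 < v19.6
False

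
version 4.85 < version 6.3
True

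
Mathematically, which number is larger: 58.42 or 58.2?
58.42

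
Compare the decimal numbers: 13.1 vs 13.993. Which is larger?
13.993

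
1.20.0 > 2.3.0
False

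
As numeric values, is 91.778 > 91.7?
True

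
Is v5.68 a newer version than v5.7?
Yes. Version numbers are compared segment by segment as integers, not as decimals: minor version 68 > 7, so v5.68 > v5.7 (even though the decimal 5.68 < 5.7).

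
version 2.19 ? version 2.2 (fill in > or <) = >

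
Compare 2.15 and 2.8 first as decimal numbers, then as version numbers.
As decimals: 2.15 < 2.8. As versions: v2.15 > v2.8 (minor version 15 > 8).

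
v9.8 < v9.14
True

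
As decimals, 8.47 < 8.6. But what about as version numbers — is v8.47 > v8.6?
True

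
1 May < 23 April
False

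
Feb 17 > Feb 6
True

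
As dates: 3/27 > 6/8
False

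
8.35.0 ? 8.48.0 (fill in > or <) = <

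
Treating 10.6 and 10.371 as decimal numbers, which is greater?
10.6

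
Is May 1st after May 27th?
No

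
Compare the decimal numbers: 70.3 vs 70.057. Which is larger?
70.3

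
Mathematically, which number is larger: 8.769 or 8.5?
8.769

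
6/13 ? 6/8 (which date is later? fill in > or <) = >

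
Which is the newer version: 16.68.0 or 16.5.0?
16.68.0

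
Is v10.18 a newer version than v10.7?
Yes. Version numbers are compared segment by segment as integers, not as decimals: minor version 18 > 7, so v10.18 > v10.7 (even though the decimal 10.18 < 10.7).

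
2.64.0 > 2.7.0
True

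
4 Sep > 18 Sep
False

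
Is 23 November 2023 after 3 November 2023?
Yes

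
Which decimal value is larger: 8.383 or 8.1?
8.383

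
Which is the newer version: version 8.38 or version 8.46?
version 8.46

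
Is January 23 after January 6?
Yes. Day 23 comes after day 6 in January — this is a date comparison, not a decimal one (the decimal 1.23 would be smaller than 1.6).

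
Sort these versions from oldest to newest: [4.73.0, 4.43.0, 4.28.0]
[4.28.0, 4.43.0, 4.73.0]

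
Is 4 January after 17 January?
No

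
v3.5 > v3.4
True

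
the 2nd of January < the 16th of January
True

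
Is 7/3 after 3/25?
Yes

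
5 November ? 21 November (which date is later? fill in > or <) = <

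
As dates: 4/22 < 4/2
False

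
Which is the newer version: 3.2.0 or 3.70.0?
3.70.0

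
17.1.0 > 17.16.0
False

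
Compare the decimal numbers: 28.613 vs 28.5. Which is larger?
28.613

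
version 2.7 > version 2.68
False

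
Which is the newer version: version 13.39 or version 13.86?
version 13.86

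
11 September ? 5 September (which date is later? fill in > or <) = >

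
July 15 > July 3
True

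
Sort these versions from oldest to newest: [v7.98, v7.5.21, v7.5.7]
[v7.5.7, v7.5.21, v7.98]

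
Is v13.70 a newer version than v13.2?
Yes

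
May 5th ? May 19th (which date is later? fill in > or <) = <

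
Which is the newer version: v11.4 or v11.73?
v11.73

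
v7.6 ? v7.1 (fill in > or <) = >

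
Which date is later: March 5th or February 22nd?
March 5th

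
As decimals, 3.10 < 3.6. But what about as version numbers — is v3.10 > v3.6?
True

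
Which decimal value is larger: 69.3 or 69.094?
69.3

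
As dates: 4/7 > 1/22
True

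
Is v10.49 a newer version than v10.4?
Yes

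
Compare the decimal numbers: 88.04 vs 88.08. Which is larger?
88.08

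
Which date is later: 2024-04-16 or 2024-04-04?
2024-04-16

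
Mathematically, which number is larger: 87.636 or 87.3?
87.636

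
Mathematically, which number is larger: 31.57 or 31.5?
31.57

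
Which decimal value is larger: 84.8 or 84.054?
84.8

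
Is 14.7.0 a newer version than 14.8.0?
No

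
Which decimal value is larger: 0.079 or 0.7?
0.7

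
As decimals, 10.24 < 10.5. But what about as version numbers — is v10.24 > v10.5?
True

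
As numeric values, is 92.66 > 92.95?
False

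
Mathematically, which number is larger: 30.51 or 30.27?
30.51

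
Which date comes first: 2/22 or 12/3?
2/22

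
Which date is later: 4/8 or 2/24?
4/8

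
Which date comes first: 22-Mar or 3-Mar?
3-Mar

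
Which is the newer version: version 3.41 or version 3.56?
version 3.56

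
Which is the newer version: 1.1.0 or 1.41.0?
1.41.0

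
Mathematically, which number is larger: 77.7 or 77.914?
77.914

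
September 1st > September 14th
False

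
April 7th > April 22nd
False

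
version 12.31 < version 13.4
True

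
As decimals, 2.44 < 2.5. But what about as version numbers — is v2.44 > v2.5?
True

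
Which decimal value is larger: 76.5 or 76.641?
76.641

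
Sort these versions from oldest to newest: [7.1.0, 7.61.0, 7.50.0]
[7.1.0, 7.50.0, 7.61.0]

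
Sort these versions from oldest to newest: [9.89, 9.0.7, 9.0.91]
[9.0.7, 9.0.91, 9.89]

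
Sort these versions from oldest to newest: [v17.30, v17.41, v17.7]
[v17.7, v17.30, v17.41]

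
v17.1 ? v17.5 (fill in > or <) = <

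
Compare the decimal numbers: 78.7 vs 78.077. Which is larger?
78.7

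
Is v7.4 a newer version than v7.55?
No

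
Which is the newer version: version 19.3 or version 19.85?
version 19.85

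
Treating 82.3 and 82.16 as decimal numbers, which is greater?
82.3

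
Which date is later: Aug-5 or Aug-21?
Aug-21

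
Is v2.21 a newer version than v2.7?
Yes. Version numbers are compared segment by segment as integers, not as decimals: minor version 21 > 7, so v2.21 > v2.7 (even though the decimal 2.21 < 2.7).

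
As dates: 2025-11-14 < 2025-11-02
False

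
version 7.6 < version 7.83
True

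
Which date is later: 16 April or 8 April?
16 April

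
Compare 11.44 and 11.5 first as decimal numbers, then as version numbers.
As decimals: 11.44 < 11.5. As versions: v11.44 > v11.5 (minor version 44 > 5).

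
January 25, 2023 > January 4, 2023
True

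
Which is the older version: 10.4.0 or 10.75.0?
10.4.0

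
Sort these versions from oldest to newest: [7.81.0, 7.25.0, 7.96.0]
[7.25.0, 7.81.0, 7.96.0]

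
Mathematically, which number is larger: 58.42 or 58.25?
58.42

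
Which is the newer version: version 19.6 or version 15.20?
version 19.6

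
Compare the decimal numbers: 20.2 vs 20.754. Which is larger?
20.754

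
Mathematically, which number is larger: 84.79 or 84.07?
84.79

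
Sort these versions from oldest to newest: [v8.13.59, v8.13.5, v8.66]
[v8.13.5, v8.13.59, v8.66]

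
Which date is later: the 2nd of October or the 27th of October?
the 27th of October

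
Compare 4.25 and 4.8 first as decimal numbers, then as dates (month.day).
As decimals: 4.25 < 4.8. As dates: 4/25 is later than 4/8 (day 25 > day 8).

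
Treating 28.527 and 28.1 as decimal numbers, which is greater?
28.527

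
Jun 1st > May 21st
True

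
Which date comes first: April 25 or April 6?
April 6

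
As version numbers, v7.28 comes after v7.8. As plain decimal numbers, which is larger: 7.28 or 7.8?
7.8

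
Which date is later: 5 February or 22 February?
22 February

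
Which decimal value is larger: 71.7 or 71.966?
71.966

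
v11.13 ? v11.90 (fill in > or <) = <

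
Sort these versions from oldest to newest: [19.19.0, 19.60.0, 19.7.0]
[19.7.0, 19.19.0, 19.60.0]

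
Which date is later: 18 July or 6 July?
18 July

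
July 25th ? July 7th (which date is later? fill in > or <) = >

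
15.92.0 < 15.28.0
False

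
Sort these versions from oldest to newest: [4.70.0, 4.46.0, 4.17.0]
[4.17.0, 4.46.0, 4.70.0]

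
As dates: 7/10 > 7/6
True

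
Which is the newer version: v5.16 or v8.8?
v8.8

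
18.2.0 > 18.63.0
False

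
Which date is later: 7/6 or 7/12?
7/12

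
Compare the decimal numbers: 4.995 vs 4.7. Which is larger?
4.995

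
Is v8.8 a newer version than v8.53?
No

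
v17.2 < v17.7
True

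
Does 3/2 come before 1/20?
No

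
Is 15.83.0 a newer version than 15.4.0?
Yes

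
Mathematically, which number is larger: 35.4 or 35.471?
35.471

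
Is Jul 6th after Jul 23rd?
No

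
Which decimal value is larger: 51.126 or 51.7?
51.7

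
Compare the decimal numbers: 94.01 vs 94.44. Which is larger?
94.44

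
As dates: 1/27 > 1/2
True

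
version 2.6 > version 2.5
True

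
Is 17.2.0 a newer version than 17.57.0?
No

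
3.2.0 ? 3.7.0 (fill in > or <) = <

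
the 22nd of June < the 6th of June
False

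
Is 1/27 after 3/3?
No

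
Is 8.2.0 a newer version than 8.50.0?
No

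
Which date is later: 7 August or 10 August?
10 August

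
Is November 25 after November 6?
Yes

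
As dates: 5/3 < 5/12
True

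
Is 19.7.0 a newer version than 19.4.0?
Yes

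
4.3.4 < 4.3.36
True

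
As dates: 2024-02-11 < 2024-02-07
False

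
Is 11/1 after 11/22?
No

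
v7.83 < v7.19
False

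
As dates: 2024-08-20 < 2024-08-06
False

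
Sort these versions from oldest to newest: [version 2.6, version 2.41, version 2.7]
[version 2.6, version 2.7, version 2.41]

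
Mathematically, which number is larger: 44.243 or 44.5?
44.5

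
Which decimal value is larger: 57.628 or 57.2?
57.628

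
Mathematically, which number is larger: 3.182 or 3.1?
3.182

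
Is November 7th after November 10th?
No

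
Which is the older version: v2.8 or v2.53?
v2.8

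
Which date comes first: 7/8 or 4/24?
4/24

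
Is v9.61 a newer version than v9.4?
Yes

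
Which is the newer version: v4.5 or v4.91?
v4.91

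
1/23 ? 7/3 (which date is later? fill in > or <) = <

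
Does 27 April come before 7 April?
No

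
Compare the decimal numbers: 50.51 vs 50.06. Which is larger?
50.51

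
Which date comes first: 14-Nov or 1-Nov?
1-Nov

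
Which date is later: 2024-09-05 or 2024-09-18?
2024-09-18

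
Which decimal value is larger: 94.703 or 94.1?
94.703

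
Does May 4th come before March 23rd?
No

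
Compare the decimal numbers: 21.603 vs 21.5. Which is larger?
21.603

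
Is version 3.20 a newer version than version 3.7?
Yes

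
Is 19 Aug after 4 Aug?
Yes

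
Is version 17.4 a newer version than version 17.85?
No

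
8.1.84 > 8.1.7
True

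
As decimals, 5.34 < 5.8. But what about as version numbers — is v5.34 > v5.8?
True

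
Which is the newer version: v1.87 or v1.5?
v1.87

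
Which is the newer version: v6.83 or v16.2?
v16.2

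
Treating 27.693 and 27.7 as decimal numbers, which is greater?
27.7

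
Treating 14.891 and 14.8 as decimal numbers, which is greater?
14.891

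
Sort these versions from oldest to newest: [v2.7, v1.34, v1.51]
[v1.34, v1.51, v2.7]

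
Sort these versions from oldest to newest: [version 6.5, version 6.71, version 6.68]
[version 6.5, version 6.68, version 6.71]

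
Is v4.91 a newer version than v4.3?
Yes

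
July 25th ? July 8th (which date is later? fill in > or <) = >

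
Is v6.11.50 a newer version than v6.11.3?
Yes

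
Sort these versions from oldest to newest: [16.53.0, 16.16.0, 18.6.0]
[16.16.0, 16.53.0, 18.6.0]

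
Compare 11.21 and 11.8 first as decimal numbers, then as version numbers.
As decimals: 11.21 < 11.8. As versions: v11.21 > v11.8 (minor version 21 > 8).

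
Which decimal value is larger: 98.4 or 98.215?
98.4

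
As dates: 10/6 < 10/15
True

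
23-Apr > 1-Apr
True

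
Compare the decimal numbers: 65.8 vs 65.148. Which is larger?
65.8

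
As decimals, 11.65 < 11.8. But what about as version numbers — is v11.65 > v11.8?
True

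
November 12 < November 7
False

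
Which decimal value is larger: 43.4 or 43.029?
43.4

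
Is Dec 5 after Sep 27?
Yes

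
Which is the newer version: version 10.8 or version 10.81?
version 10.81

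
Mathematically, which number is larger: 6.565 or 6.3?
6.565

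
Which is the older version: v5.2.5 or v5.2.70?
v5.2.5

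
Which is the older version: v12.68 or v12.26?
v12.26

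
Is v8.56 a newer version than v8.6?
Yes. Version numbers are compared segment by segment as integers, not as decimals: minor version 56 > 6, so v8.56 > v8.6 (even though the decimal 8.56 < 8.6).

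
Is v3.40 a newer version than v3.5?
Yes. Version numbers are compared segment by segment as integers, not as decimals: minor version 40 > 5, so v3.40 > v3.5 (even though the decimal 3.40 < 3.5).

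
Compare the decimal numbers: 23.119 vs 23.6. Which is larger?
23.6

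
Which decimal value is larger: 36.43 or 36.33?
36.43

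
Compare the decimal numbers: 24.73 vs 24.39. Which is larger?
24.73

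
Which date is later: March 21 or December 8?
December 8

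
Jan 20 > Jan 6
True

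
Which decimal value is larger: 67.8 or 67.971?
67.971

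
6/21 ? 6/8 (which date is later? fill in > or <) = >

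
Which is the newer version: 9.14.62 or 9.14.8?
9.14.62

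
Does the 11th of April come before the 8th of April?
No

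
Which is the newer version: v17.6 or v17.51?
v17.51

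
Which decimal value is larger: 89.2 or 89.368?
89.368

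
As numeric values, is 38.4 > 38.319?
True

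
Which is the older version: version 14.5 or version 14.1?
version 14.1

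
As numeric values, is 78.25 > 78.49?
False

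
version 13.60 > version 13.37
True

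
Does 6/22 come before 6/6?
No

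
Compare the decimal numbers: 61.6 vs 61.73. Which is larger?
61.73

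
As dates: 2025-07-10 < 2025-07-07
False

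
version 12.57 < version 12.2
False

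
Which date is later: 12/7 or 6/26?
12/7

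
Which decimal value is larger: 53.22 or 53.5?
53.5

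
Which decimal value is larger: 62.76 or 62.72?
62.76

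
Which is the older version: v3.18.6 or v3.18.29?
v3.18.6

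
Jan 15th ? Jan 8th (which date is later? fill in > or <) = >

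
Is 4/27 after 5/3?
No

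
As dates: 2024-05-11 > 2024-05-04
True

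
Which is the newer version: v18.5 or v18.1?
v18.5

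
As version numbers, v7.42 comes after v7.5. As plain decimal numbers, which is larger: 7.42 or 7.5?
7.5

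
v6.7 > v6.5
True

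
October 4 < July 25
False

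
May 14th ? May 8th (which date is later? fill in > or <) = >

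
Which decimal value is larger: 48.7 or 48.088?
48.7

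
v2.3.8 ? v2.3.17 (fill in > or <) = <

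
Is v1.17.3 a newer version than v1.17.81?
No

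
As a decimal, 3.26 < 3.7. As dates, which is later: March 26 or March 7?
March 26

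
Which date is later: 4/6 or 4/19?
4/19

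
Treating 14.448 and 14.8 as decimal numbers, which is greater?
14.8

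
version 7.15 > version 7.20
False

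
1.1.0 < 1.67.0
True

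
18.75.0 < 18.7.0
False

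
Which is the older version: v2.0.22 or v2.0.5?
v2.0.5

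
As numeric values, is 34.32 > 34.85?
False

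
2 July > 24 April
True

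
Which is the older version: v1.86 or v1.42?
v1.42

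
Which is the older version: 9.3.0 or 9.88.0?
9.3.0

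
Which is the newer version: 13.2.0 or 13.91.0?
13.91.0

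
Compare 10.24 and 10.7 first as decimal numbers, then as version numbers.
As decimals: 10.24 < 10.7. As versions: v10.24 > v10.7 (minor version 24 > 7).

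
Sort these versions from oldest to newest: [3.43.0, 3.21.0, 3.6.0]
[3.6.0, 3.21.0, 3.43.0]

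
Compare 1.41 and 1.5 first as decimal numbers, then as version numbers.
As decimals: 1.41 < 1.5. As versions: v1.41 > v1.5 (minor version 41 > 5).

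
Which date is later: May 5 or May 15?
May 15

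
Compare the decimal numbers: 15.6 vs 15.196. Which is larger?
15.6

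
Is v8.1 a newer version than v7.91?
Yes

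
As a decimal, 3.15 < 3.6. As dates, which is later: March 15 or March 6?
March 15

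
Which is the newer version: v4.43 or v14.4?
v14.4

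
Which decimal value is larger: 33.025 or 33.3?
33.3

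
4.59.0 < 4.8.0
False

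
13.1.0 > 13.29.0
False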